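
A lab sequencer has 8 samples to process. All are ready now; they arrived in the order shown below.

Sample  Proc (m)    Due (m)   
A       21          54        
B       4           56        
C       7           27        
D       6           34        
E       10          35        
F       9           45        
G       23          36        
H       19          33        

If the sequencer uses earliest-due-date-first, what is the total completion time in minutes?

EDD (increasing due date): C H D E G F A B.
C: 0→7
H: 7→26
D: 26→32
E: 32→42
G: 42→65
F: 65→74
A: 74→95
B: 95→99
Sum = 7+26+32+42+65+74+95+99 = 440.

440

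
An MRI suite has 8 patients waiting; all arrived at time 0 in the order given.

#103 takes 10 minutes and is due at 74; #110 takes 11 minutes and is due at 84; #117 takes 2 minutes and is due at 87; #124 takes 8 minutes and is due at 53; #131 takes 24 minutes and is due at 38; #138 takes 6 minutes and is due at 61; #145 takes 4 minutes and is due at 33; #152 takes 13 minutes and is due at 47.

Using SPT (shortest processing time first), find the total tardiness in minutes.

47

SPT (increasing processing time): #117 #145 #138 #124 #103 #110 #152 #131.
#117: 0→2, due 87, tardiness 0
#145: 2→6, due 33, tardiness 0
#138: 6→12, due 61, tardiness 0
#124: 12→20, due 53, tardiness 0
#103: 20→30, due 74, tardiness 0
#110: 30→41, due 84, tardiness 0
#152: 41→54, due 47, tardiness 7
#131: 54→78, due 38, tardiness 40
Sum = 0+0+0+0+0+0+7+40 = 47.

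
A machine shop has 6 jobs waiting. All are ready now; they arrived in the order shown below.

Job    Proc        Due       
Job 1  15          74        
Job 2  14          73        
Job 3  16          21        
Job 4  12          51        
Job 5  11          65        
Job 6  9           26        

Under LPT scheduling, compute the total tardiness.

60

LPT (decreasing processing time): Job 3 Job 1 Job 2 Job 4 Job 5 Job 6.
Job 3: 0→16, due 21, tardiness 0
Job 1: 16→31, due 74, tardiness 0
Job 2: 31→45, due 73, tardiness 0
Job 4: 45→57, due 51, tardiness 6
Job 5: 57→68, due 65, tardiness 3
Job 6: 68→77, due 26, tardiness 51
Sum = 0+0+0+6+3+51 = 60.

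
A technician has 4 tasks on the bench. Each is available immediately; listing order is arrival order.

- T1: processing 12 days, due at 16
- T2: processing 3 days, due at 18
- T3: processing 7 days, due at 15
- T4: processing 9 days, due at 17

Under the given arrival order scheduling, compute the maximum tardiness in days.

FIFO (arrival order): T1 T2 T3 T4.
T1: 0→12, due 16, tardiness 0
T2: 12→15, due 18, tardiness 0
T3: 15→22, due 15, tardiness 7
T4: 22→31, due 17, tardiness 14
Maximum = 14.

14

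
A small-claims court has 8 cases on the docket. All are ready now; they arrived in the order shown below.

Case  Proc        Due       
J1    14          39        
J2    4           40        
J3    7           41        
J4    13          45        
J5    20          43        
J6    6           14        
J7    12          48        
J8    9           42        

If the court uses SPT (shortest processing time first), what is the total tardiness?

74

SPT (increasing processing time): J2 J6 J3 J8 J7 J4 J1 J5.
J2: 0→4, due 40, tardiness 0
J6: 4→10, due 14, tardiness 0
J3: 10→17, due 41, tardiness 0
J8: 17→26, due 42, tardiness 0
J7: 26→38, due 48, tardiness 0
J4: 38→51, due 45, tardiness 6
J1: 51→65, due 39, tardiness 26
J5: 65→85, due 43, tardiness 42
Sum = 0+0+0+0+0+6+26+42 = 74.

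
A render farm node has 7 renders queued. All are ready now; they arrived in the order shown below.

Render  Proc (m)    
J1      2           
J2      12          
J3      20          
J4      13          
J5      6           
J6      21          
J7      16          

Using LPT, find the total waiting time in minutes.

LPT (decreasing processing time): J6 J3 J7 J4 J2 J5 J1.
J6: waits 0, runs 0→21
J3: waits 21, runs 21→41
J7: waits 41, runs 41→57
J4: waits 57, runs 57→70
J2: waits 70, runs 70→82
J5: waits 82, runs 82→88
J1: waits 88, runs 88→90
Sum = 0+21+41+57+70+82+88 = 359.

359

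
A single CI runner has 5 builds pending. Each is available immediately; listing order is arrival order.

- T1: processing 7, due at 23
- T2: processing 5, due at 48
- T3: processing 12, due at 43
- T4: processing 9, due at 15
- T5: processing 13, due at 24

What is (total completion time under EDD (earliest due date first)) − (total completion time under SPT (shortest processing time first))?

24

EDD (increasing due date): T4 T1 T5 T3 T2.
T4: 0→9
T1: 9→16
T5: 16→29
T3: 29→41
T2: 41→46
Sum = 9+16+29+41+46 = 141.
SPT (increasing processing time): T2 T1 T4 T3 T5.
T2: 0→5
T1: 5→12
T4: 12→21
T3: 21→33
T5: 33→46
Sum = 5+12+21+33+46 = 117.
Difference = 141 − 117 = 24.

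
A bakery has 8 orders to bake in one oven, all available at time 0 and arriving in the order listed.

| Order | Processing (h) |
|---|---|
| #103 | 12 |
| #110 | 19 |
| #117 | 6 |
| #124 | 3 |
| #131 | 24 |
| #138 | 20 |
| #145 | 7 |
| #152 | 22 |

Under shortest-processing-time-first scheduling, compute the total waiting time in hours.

SPT (increasing processing time): #124 #117 #145 #103 #110 #138 #152 #131.
#124: waits 0, runs 0→3
#117: waits 3, runs 3→9
#145: waits 9, runs 9→16
#103: waits 16, runs 16→28
#110: waits 28, runs 28→47
#138: waits 47, runs 47→67
#152: waits 67, runs 67→89
#131: waits 89, runs 89→113
Sum = 0+3+9+16+28+47+67+89 = 259.

259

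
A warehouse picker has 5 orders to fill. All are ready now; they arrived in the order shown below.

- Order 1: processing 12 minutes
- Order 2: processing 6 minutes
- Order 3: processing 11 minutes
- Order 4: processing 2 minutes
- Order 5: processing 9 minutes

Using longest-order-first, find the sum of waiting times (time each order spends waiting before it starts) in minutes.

105

LPT (decreasing processing time): Order 1 Order 3 Order 5 Order 2 Order 4.
Order 1: waits 0, runs 0→12
Order 3: waits 12, runs 12→23
Order 5: waits 23, runs 23→32
Order 2: waits 32, runs 32→38
Order 4: waits 38, runs 38→40
Sum = 0+12+23+32+38 = 105.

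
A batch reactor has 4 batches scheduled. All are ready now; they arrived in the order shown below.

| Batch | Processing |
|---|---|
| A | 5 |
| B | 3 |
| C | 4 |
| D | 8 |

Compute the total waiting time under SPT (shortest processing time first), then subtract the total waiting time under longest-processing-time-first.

SPT (increasing processing time): B C A D.
B: waits 0, runs 0→3
C: waits 3, runs 3→7
A: waits 7, runs 7→12
D: waits 12, runs 12→20
Sum = 0+3+7+12 = 22.
LPT (decreasing processing time): D A C B.
D: waits 0, runs 0→8
A: waits 8, runs 8→13
C: waits 13, runs 13→17
B: waits 17, runs 17→20
Sum = 0+8+13+17 = 38.
Difference = 22 − 38 = -16.

-16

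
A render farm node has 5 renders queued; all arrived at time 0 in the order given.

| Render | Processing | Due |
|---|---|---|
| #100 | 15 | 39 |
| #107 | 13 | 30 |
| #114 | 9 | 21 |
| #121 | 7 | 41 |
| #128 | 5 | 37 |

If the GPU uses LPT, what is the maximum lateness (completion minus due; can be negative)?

16

LPT (decreasing processing time): #100 #107 #114 #121 #128.
#100: 0→15, due 39, lateness -24
#107: 15→28, due 30, lateness -2
#114: 28→37, due 21, lateness 16
#121: 37→44, due 41, lateness 3
#128: 44→49, due 37, lateness 12
Maximum = 16.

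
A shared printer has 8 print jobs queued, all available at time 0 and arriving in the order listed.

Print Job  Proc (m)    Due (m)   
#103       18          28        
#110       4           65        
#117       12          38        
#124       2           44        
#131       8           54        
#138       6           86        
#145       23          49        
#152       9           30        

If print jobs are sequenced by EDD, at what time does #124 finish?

EDD (increasing due date): #103 #152 #117 #124 #145 #131 #110 #138.
#103: 0→18
#152: 18→27
#117: 27→39
#124: 39→41

41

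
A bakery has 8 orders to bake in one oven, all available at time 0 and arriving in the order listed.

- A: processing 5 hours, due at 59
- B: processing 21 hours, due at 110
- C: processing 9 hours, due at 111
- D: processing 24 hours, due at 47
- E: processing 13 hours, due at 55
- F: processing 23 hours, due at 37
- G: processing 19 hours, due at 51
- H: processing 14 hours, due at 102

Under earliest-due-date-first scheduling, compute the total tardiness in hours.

EDD (increasing due date): F D G E A H B C.
F: 0→23, due 37, tardiness 0
D: 23→47, due 47, tardiness 0
G: 47→66, due 51, tardiness 15
E: 66→79, due 55, tardiness 24
A: 79→84, due 59, tardiness 25
H: 84→98, due 102, tardiness 0
B: 98→119, due 110, tardiness 9
C: 119→128, due 111, tardiness 17
Sum = 0+0+15+24+25+0+9+17 = 90.

90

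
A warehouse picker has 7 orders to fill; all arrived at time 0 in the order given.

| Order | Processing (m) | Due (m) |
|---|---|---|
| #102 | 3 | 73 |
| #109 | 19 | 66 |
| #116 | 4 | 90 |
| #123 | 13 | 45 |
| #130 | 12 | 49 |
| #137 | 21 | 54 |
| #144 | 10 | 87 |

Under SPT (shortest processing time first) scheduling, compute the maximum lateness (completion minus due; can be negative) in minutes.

28

SPT (increasing processing time): #102 #116 #144 #130 #123 #109 #137.
#102: 0→3, due 73, lateness -70
#116: 3→7, due 90, lateness -83
#144: 7→17, due 87, lateness -70
#130: 17→29, due 49, lateness -20
#123: 29→42, due 45, lateness -3
#109: 42→61, due 66, lateness -5
#137: 61→82, due 54, lateness 28
Maximum = 28.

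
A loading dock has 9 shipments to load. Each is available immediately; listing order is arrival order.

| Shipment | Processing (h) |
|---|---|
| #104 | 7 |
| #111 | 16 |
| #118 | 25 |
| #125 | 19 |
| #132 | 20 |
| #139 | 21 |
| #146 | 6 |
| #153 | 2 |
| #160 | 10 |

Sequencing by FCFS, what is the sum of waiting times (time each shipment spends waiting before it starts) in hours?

570

FIFO (arrival order): #104 #111 #118 #125 #132 #139 #146 #153 #160.
#104: waits 0, runs 0→7
#111: waits 7, runs 7→23
#118: waits 23, runs 23→48
#125: waits 48, runs 48→67
#132: waits 67, runs 67→87
#139: waits 87, runs 87→108
#146: waits 108, runs 108→114
#153: waits 114, runs 114→116
#160: waits 116, runs 116→126
Sum = 0+7+23+48+67+87+108+114+116 = 570.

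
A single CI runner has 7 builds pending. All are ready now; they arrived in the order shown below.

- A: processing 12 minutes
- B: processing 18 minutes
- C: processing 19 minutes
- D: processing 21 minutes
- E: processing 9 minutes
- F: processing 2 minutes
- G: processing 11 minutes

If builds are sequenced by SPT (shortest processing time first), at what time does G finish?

22

SPT (increasing processing time): F E G A B C D.
F: 0→2
E: 2→11
G: 11→22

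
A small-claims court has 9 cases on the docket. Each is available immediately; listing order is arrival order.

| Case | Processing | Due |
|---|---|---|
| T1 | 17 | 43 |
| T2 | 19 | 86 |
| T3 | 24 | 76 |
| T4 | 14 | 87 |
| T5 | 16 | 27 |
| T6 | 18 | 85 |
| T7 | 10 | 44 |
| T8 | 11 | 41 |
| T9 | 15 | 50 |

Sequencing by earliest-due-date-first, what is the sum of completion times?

EDD (increasing due date): T5 T8 T1 T7 T9 T3 T6 T2 T4.
T5: 0→16
T8: 16→27
T1: 27→44
T7: 44→54
T9: 54→69
T3: 69→93
T6: 93→111
T2: 111→130
T4: 130→144
Sum = 16+27+44+54+69+93+111+130+144 = 688.

688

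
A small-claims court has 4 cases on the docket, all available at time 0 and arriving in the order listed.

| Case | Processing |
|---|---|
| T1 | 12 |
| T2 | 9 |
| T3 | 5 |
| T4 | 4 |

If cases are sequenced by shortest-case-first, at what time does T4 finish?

4

SPT (increasing processing time): T4 T3 T2 T1.
T4: 0→4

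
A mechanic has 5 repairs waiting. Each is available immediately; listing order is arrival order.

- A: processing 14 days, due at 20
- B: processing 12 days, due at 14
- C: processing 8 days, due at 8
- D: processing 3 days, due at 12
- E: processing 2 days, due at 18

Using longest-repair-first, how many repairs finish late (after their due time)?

LPT (decreasing processing time): A B C D E.
A: 0→14, due 20, tardiness 0
B: 14→26, due 14, tardiness 12
C: 26→34, due 8, tardiness 26
D: 34→37, due 12, tardiness 25
E: 37→39, due 18, tardiness 21
Late repairs: 4.

4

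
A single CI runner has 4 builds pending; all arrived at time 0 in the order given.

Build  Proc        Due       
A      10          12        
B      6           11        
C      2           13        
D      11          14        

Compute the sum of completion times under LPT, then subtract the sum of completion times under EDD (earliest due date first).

19

LPT (decreasing processing time): D A B C.
D: 0→11
A: 11→21
B: 21→27
C: 27→29
Sum = 11+21+27+29 = 88.
EDD (increasing due date): B A C D.
B: 0→6
A: 6→16
C: 16→18
D: 18→29
Sum = 6+16+18+29 = 69.
Difference = 88 − 69 = 19.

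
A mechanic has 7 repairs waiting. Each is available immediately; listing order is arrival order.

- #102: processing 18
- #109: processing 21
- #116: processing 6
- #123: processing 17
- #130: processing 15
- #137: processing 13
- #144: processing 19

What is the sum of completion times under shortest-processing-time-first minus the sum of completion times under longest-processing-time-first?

SPT (increasing processing time): #116 #137 #130 #123 #102 #144 #109.
#116: 0→6
#137: 6→19
#130: 19→34
#123: 34→51
#102: 51→69
#144: 69→88
#109: 88→109
Sum = 6+19+34+51+69+88+109 = 376.
LPT (decreasing processing time): #109 #144 #102 #123 #130 #137 #116.
#109: 0→21
#144: 21→40
#102: 40→58
#123: 58→75
#130: 75→90
#137: 90→103
#116: 103→109
Sum = 21+40+58+75+90+103+109 = 496.
Difference = 376 − 496 = -120.

-120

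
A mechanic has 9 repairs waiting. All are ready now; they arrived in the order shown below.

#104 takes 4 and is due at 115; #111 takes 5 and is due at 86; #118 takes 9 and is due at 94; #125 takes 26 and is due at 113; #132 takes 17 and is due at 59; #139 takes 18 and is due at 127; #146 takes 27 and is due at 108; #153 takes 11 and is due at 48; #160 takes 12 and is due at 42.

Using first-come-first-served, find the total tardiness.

FIFO (arrival order): #104 #111 #118 #125 #132 #139 #146 #153 #160.
#104: 0→4, due 115, tardiness 0
#111: 4→9, due 86, tardiness 0
#118: 9→18, due 94, tardiness 0
#125: 18→44, due 113, tardiness 0
#132: 44→61, due 59, tardiness 2
#139: 61→79, due 127, tardiness 0
#146: 79→106, due 108, tardiness 0
#153: 106→117, due 48, tardiness 69
#160: 117→129, due 42, tardiness 87
Sum = 0+0+0+0+2+0+0+69+87 = 158.

158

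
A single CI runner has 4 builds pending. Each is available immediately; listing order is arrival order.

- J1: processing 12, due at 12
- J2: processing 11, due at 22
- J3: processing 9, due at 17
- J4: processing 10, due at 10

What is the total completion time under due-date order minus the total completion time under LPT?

-5

EDD (increasing due date): J4 J1 J3 J2.
J4: 0→10
J1: 10→22
J3: 22→31
J2: 31→42
Sum = 10+22+31+42 = 105.
LPT (decreasing processing time): J1 J2 J4 J3.
J1: 0→12
J2: 12→23
J4: 23→33
J3: 33→42
Sum = 12+23+33+42 = 110.
Difference = 105 − 110 = -5.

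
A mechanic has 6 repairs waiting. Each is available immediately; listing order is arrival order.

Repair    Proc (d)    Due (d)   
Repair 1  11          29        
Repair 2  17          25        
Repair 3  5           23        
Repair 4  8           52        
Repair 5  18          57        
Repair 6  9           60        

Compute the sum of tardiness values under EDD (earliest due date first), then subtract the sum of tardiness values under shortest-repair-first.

EDD (increasing due date): Repair 3 Repair 2 Repair 1 Repair 4 Repair 5 Repair 6.
Repair 3: 0→5, due 23, tardiness 0
Repair 2: 5→22, due 25, tardiness 0
Repair 1: 22→33, due 29, tardiness 4
Repair 4: 33→41, due 52, tardiness 0
Repair 5: 41→59, due 57, tardiness 2
Repair 6: 59→68, due 60, tardiness 8
Sum = 0+0+4+0+2+8 = 14.
SPT (increasing processing time): Repair 3 Repair 4 Repair 6 Repair 1 Repair 2 Repair 5.
Repair 3: 0→5, due 23, tardiness 0
Repair 4: 5→13, due 52, tardiness 0
Repair 6: 13→22, due 60, tardiness 0
Repair 1: 22→33, due 29, tardiness 4
Repair 2: 33→50, due 25, tardiness 25
Repair 5: 50→68, due 57, tardiness 11
Sum = 0+0+0+4+25+11 = 40.
Difference = 14 − 40 = -26.

-26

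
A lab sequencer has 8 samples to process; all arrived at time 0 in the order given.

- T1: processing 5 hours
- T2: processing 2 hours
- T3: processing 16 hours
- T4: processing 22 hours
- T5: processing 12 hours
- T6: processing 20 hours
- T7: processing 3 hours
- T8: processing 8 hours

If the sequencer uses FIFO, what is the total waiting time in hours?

FIFO (arrival order): T1 T2 T3 T4 T5 T6 T7 T8.
T1: waits 0, runs 0→5
T2: waits 5, runs 5→7
T3: waits 7, runs 7→23
T4: waits 23, runs 23→45
T5: waits 45, runs 45→57
T6: waits 57, runs 57→77
T7: waits 77, runs 77→80
T8: waits 80, runs 80→88
Sum = 0+5+7+23+45+57+77+80 = 294.

294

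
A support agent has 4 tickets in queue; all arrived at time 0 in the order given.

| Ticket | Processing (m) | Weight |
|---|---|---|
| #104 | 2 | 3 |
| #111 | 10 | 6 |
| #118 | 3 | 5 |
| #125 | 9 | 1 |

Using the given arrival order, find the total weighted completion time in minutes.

177

FIFO (arrival order): #104 #111 #118 #125.
#104: finishes 2, weight 3, w·C = 6
#111: finishes 12, weight 6, w·C = 72
#118: finishes 15, weight 5, w·C = 75
#125: finishes 24, weight 1, w·C = 24
Sum = 6+72+75+24 = 177.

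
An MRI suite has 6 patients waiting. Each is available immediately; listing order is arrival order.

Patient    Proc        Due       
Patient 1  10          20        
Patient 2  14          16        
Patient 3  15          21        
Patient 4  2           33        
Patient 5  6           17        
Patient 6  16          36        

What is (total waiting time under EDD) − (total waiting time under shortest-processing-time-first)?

EDD (increasing due date): Patient 2 Patient 5 Patient 1 Patient 3 Patient 4 Patient 6.
Patient 2: waits 0, runs 0→14
Patient 5: waits 14, runs 14→20
Patient 1: waits 20, runs 20→30
Patient 3: waits 30, runs 30→45
Patient 4: waits 45, runs 45→47
Patient 6: waits 47, runs 47→63
Sum = 0+14+20+30+45+47 = 156.
SPT (increasing processing time): Patient 4 Patient 5 Patient 1 Patient 2 Patient 3 Patient 6.
Patient 4: waits 0, runs 0→2
Patient 5: waits 2, runs 2→8
Patient 1: waits 8, runs 8→18
Patient 2: waits 18, runs 18→32
Patient 3: waits 32, runs 32→47
Patient 6: waits 47, runs 47→63
Sum = 0+2+8+18+32+47 = 107.
Difference = 156 − 107 = 49.

49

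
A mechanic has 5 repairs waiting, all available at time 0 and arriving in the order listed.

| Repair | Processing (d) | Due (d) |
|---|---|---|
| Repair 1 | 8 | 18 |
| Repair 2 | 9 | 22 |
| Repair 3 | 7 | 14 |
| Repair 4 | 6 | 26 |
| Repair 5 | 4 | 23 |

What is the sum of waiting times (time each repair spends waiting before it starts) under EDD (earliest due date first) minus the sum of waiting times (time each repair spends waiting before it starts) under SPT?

EDD (increasing due date): Repair 3 Repair 1 Repair 2 Repair 5 Repair 4.
Repair 3: waits 0, runs 0→7
Repair 1: waits 7, runs 7→15
Repair 2: waits 15, runs 15→24
Repair 5: waits 24, runs 24→28
Repair 4: waits 28, runs 28→34
Sum = 0+7+15+24+28 = 74.
SPT (increasing processing time): Repair 5 Repair 4 Repair 3 Repair 1 Repair 2.
Repair 5: waits 0, runs 0→4
Repair 4: waits 4, runs 4→10
Repair 3: waits 10, runs 10→17
Repair 1: waits 17, runs 17→25
Repair 2: waits 25, runs 25→34
Sum = 0+4+10+17+25 = 56.
Difference = 74 − 56 = 18.

18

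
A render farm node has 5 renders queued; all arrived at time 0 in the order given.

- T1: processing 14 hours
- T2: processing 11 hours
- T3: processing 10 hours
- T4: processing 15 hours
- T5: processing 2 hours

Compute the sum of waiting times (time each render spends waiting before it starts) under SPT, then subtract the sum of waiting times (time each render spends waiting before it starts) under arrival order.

SPT (increasing processing time): T5 T3 T2 T1 T4.
T5: waits 0, runs 0→2
T3: waits 2, runs 2→12
T2: waits 12, runs 12→23
T1: waits 23, runs 23→37
T4: waits 37, runs 37→52
Sum = 0+2+12+23+37 = 74.
FIFO (arrival order): T1 T2 T3 T4 T5.
T1: waits 0, runs 0→14
T2: waits 14, runs 14→25
T3: waits 25, runs 25→35
T4: waits 35, runs 35→50
T5: waits 50, runs 50→52
Sum = 0+14+25+35+50 = 124.
Difference = 74 − 124 = -50.

-50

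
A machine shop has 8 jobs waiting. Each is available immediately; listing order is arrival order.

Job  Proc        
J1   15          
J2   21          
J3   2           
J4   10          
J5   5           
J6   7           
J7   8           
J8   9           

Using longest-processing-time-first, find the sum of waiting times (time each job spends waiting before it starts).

LPT (decreasing processing time): J2 J1 J4 J8 J7 J6 J5 J3.
J2: waits 0, runs 0→21
J1: waits 21, runs 21→36
J4: waits 36, runs 36→46
J8: waits 46, runs 46→55
J7: waits 55, runs 55→63
J6: waits 63, runs 63→70
J5: waits 70, runs 70→75
J3: waits 75, runs 75→77
Sum = 0+21+36+46+55+63+70+75 = 366.

366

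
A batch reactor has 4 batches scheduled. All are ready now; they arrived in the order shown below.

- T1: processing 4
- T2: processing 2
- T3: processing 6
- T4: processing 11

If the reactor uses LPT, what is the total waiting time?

LPT (decreasing processing time): T4 T3 T1 T2.
T4: waits 0, runs 0→11
T3: waits 11, runs 11→17
T1: waits 17, runs 17→21
T2: waits 21, runs 21→23
Sum = 0+11+17+21 = 49.

49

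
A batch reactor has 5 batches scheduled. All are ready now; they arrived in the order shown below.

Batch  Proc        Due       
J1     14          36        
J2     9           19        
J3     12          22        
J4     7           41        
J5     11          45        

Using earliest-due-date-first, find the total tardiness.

9

EDD (increasing due date): J2 J3 J1 J4 J5.
J2: 0→9, due 19, tardiness 0
J3: 9→21, due 22, tardiness 0
J1: 21→35, due 36, tardiness 0
J4: 35→42, due 41, tardiness 1
J5: 42→53, due 45, tardiness 8
Sum = 0+0+0+1+8 = 9.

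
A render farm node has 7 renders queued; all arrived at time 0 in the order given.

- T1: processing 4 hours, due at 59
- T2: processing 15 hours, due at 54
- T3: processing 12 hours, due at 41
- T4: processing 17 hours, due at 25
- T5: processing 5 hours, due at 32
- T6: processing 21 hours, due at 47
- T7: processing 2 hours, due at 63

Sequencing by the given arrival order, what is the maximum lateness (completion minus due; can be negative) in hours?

27

FIFO (arrival order): T1 T2 T3 T4 T5 T6 T7.
T1: 0→4, due 59, lateness -55
T2: 4→19, due 54, lateness -35
T3: 19→31, due 41, lateness -10
T4: 31→48, due 25, lateness 23
T5: 48→53, due 32, lateness 21
T6: 53→74, due 47, lateness 27
T7: 74→76, due 63, lateness 13
Maximum = 27.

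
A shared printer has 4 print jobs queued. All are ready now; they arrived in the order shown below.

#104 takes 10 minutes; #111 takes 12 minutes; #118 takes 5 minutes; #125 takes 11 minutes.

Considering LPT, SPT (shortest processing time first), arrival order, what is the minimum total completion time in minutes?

LPT (decreasing processing time): #111 #125 #104 #118.
#111: 0→12
#125: 12→23
#104: 23→33
#118: 33→38
Sum = 12+23+33+38 = 106.
SPT (increasing processing time): #118 #104 #125 #111.
#118: 0→5
#104: 5→15
#125: 15→26
#111: 26→38
Sum = 5+15+26+38 = 84.
FIFO (arrival order): #104 #111 #118 #125.
#104: 0→10
#111: 10→22
#118: 22→27
#125: 27→38
Sum = 10+22+27+38 = 97.
LPT 106, SPT 84, FIFO 97 → minimum 84.

84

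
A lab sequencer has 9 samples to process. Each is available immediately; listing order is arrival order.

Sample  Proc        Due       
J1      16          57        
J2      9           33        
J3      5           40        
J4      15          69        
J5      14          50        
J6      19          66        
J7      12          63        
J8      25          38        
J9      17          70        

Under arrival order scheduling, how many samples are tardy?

FIFO (arrival order): J1 J2 J3 J4 J5 J6 J7 J8 J9.
J1: 0→16, due 57, tardiness 0
J2: 16→25, due 33, tardiness 0
J3: 25→30, due 40, tardiness 0
J4: 30→45, due 69, tardiness 0
J5: 45→59, due 50, tardiness 9
J6: 59→78, due 66, tardiness 12
J7: 78→90, due 63, tardiness 27
J8: 90→115, due 38, tardiness 77
J9: 115→132, due 70, tardiness 62
Late samples: 5.

5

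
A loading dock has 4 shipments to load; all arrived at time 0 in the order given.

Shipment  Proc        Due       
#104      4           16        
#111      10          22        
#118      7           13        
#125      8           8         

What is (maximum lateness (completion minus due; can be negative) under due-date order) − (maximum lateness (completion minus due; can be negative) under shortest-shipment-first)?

EDD (increasing due date): #125 #118 #104 #111.
#125: 0→8, due 8, lateness 0
#118: 8→15, due 13, lateness 2
#104: 15→19, due 16, lateness 3
#111: 19→29, due 22, lateness 7
Maximum = 7.
SPT (increasing processing time): #104 #118 #125 #111.
#104: 0→4, due 16, lateness -12
#118: 4→11, due 13, lateness -2
#125: 11→19, due 8, lateness 11
#111: 19→29, due 22, lateness 7
Maximum = 11.
Difference = 7 − 11 = -4.

-4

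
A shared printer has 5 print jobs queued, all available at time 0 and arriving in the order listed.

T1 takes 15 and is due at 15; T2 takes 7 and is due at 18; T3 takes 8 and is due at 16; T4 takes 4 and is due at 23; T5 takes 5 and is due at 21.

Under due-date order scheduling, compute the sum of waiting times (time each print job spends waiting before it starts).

EDD (increasing due date): T1 T3 T2 T5 T4.
T1: waits 0, runs 0→15
T3: waits 15, runs 15→23
T2: waits 23, runs 23→30
T5: waits 30, runs 30→35
T4: waits 35, runs 35→39
Sum = 0+15+23+30+35 = 103.

103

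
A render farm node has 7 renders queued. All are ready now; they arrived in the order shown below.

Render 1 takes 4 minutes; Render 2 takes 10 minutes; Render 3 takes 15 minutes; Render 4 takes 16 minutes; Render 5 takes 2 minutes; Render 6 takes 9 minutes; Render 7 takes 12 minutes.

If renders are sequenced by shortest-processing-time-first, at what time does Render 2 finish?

SPT (increasing processing time): Render 5 Render 1 Render 6 Render 2 Render 7 Render 3 Render 4.
Render 5: 0→2
Render 1: 2→6
Render 6: 6→15
Render 2: 15→25

25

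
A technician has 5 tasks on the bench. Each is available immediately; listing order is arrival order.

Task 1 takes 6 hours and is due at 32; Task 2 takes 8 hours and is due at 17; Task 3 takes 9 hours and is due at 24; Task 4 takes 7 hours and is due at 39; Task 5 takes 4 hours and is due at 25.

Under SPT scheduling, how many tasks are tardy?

2

SPT (increasing processing time): Task 5 Task 1 Task 4 Task 2 Task 3.
Task 5: 0→4, due 25, tardiness 0
Task 1: 4→10, due 32, tardiness 0
Task 4: 10→17, due 39, tardiness 0
Task 2: 17→25, due 17, tardiness 8
Task 3: 25→34, due 24, tardiness 10
Late tasks: 2.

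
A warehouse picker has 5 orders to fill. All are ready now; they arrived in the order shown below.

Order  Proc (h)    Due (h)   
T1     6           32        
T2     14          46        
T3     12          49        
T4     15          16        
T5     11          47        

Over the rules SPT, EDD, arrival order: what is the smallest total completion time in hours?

SPT (increasing processing time): T1 T5 T3 T2 T4.
T1: 0→6
T5: 6→17
T3: 17→29
T2: 29→43
T4: 43→58
Sum = 6+17+29+43+58 = 153.
EDD (increasing due date): T4 T1 T2 T5 T3.
T4: 0→15
T1: 15→21
T2: 21→35
T5: 35→46
T3: 46→58
Sum = 15+21+35+46+58 = 175.
FIFO (arrival order): T1 T2 T3 T4 T5.
T1: 0→6
T2: 6→20
T3: 20→32
T4: 32→47
T5: 47→58
Sum = 6+20+32+47+58 = 163.
SPT 153, EDD 175, FIFO 163 → minimum 153.

153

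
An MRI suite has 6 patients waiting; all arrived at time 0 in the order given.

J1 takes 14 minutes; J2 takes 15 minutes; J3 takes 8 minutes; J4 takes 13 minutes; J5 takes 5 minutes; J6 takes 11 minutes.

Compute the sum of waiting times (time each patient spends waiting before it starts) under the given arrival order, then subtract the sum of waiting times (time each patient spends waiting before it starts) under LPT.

-15

FIFO (arrival order): J1 J2 J3 J4 J5 J6.
J1: waits 0, runs 0→14
J2: waits 14, runs 14→29
J3: waits 29, runs 29→37
J4: waits 37, runs 37→50
J5: waits 50, runs 50→55
J6: waits 55, runs 55→66
Sum = 0+14+29+37+50+55 = 185.
LPT (decreasing processing time): J2 J1 J4 J6 J3 J5.
J2: waits 0, runs 0→15
J1: waits 15, runs 15→29
J4: waits 29, runs 29→42
J6: waits 42, runs 42→53
J3: waits 53, runs 53→61
J5: waits 61, runs 61→66
Sum = 0+15+29+42+53+61 = 200.
Difference = 185 − 200 = -15.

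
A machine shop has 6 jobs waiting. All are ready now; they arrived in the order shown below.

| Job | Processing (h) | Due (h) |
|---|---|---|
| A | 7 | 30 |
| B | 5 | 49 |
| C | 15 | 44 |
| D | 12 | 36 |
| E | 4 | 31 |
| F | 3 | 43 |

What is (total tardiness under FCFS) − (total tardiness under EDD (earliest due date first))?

18

FIFO (arrival order): A B C D E F.
A: 0→7, due 30, tardiness 0
B: 7→12, due 49, tardiness 0
C: 12→27, due 44, tardiness 0
D: 27→39, due 36, tardiness 3
E: 39→43, due 31, tardiness 12
F: 43→46, due 43, tardiness 3
Sum = 0+0+0+3+12+3 = 18.
EDD (increasing due date): A E D F C B.
A: 0→7, due 30, tardiness 0
E: 7→11, due 31, tardiness 0
D: 11→23, due 36, tardiness 0
F: 23→26, due 43, tardiness 0
C: 26→41, due 44, tardiness 0
B: 41→46, due 49, tardiness 0
Sum = 0+0+0+0+0+0 = 0.
Difference = 18 − 0 = 18.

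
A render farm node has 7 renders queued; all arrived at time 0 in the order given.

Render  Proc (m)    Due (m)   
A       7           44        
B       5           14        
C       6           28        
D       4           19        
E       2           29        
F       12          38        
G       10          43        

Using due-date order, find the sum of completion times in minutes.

160

EDD (increasing due date): B D C E F G A.
B: 0→5
D: 5→9
C: 9→15
E: 15→17
F: 17→29
G: 29→39
A: 39→46
Sum = 5+9+15+17+29+39+46 = 160.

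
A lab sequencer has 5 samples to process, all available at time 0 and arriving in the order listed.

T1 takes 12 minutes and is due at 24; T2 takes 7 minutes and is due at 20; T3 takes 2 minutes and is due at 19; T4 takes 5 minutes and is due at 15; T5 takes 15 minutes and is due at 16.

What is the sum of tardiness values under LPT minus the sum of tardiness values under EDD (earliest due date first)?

LPT (decreasing processing time): T5 T1 T2 T4 T3.
T5: 0→15, due 16, tardiness 0
T1: 15→27, due 24, tardiness 3
T2: 27→34, due 20, tardiness 14
T4: 34→39, due 15, tardiness 24
T3: 39→41, due 19, tardiness 22
Sum = 0+3+14+24+22 = 63.
EDD (increasing due date): T4 T5 T3 T2 T1.
T4: 0→5, due 15, tardiness 0
T5: 5→20, due 16, tardiness 4
T3: 20→22, due 19, tardiness 3
T2: 22→29, due 20, tardiness 9
T1: 29→41, due 24, tardiness 17
Sum = 0+4+3+9+17 = 33.
Difference = 63 − 33 = 30.

30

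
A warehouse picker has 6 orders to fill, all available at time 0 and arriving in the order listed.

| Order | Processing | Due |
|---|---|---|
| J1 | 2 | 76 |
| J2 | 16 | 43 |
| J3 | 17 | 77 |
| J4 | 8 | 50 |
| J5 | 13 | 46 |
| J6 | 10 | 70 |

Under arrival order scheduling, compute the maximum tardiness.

10

FIFO (arrival order): J1 J2 J3 J4 J5 J6.
J1: 0→2, due 76, tardiness 0
J2: 2→18, due 43, tardiness 0
J3: 18→35, due 77, tardiness 0
J4: 35→43, due 50, tardiness 0
J5: 43→56, due 46, tardiness 10
J6: 56→66, due 70, tardiness 0
Maximum = 10.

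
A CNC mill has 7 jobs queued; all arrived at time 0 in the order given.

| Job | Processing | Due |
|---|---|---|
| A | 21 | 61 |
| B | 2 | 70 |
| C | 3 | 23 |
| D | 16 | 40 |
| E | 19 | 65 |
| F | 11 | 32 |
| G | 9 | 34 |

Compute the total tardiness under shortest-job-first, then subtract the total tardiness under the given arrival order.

-71

SPT (increasing processing time): B C G F D E A.
B: 0→2, due 70, tardiness 0
C: 2→5, due 23, tardiness 0
G: 5→14, due 34, tardiness 0
F: 14→25, due 32, tardiness 0
D: 25→41, due 40, tardiness 1
E: 41→60, due 65, tardiness 0
A: 60→81, due 61, tardiness 20
Sum = 0+0+0+0+1+0+20 = 21.
FIFO (arrival order): A B C D E F G.
A: 0→21, due 61, tardiness 0
B: 21→23, due 70, tardiness 0
C: 23→26, due 23, tardiness 3
D: 26→42, due 40, tardiness 2
E: 42→61, due 65, tardiness 0
F: 61→72, due 32, tardiness 40
G: 72→81, due 34, tardiness 47
Sum = 0+0+3+2+0+40+47 = 92.
Difference = 21 − 92 = -71.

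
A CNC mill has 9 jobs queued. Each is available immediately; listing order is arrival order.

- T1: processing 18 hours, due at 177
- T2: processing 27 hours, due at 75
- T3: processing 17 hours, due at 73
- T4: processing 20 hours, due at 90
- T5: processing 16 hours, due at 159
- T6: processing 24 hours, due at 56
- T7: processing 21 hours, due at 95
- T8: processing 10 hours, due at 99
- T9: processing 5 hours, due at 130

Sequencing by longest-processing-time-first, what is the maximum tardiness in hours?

LPT (decreasing processing time): T2 T6 T7 T4 T1 T3 T5 T8 T9.
T2: 0→27, due 75, tardiness 0
T6: 27→51, due 56, tardiness 0
T7: 51→72, due 95, tardiness 0
T4: 72→92, due 90, tardiness 2
T1: 92→110, due 177, tardiness 0
T3: 110→127, due 73, tardiness 54
T5: 127→143, due 159, tardiness 0
T8: 143→153, due 99, tardiness 54
T9: 153→158, due 130, tardiness 28
Maximum = 54.

54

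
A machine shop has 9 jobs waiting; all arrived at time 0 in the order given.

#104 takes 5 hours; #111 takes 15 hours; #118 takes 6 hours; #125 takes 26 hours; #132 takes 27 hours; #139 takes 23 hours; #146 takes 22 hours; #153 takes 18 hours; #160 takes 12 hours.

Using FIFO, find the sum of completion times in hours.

704

FIFO (arrival order): #104 #111 #118 #125 #132 #139 #146 #153 #160.
#104: 0→5
#111: 5→20
#118: 20→26
#125: 26→52
#132: 52→79
#139: 79→102
#146: 102→124
#153: 124→142
#160: 142→154
Sum = 5+20+26+52+79+102+124+142+154 = 704.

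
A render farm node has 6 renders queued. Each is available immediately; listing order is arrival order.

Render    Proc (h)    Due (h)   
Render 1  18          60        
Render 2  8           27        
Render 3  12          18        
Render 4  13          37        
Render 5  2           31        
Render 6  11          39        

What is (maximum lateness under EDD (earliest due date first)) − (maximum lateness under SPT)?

-8

EDD (increasing due date): Render 3 Render 2 Render 5 Render 4 Render 6 Render 1.
Render 3: 0→12, due 18, lateness -6
Render 2: 12→20, due 27, lateness -7
Render 5: 20→22, due 31, lateness -9
Render 4: 22→35, due 37, lateness -2
Render 6: 35→46, due 39, lateness 7
Render 1: 46→64, due 60, lateness 4
Maximum = 7.
SPT (increasing processing time): Render 5 Render 2 Render 6 Render 3 Render 4 Render 1.
Render 5: 0→2, due 31, lateness -29
Render 2: 2→10, due 27, lateness -17
Render 6: 10→21, due 39, lateness -18
Render 3: 21→33, due 18, lateness 15
Render 4: 33→46, due 37, lateness 9
Render 1: 46→64, due 60, lateness 4
Maximum = 15.
Difference = 7 − 15 = -8.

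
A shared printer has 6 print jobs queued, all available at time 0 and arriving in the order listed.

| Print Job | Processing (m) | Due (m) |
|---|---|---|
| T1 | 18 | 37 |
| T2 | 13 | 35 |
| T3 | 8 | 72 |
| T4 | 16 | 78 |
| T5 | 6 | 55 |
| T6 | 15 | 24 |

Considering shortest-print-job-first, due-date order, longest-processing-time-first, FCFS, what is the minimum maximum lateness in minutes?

9

SPT (increasing processing time): T5 T3 T2 T6 T4 T1.
T5: 0→6, due 55, lateness -49
T3: 6→14, due 72, lateness -58
T2: 14→27, due 35, lateness -8
T6: 27→42, due 24, lateness 18
T4: 42→58, due 78, lateness -20
T1: 58→76, due 37, lateness 39
Maximum = 39.
EDD (increasing due date): T6 T2 T1 T5 T3 T4.
T6: 0→15, due 24, lateness -9
T2: 15→28, due 35, lateness -7
T1: 28→46, due 37, lateness 9
T5: 46→52, due 55, lateness -3
T3: 52→60, due 72, lateness -12
T4: 60→76, due 78, lateness -2
Maximum = 9.
LPT (decreasing processing time): T1 T4 T6 T2 T3 T5.
T1: 0→18, due 37, lateness -19
T4: 18→34, due 78, lateness -44
T6: 34→49, due 24, lateness 25
T2: 49→62, due 35, lateness 27
T3: 62→70, due 72, lateness -2
T5: 70→76, due 55, lateness 21
Maximum = 27.
FIFO (arrival order): T1 T2 T3 T4 T5 T6.
T1: 0→18, due 37, lateness -19
T2: 18→31, due 35, lateness -4
T3: 31→39, due 72, lateness -33
T4: 39→55, due 78, lateness -23
T5: 55→61, due 55, lateness 6
T6: 61→76, due 24, lateness 52
Maximum = 52.
SPT 39, EDD 9, LPT 27, FIFO 52 → minimum 9.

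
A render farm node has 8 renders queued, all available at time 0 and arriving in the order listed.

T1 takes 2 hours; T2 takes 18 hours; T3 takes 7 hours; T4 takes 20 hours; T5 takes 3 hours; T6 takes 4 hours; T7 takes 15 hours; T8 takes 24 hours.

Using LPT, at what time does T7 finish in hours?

77

LPT (decreasing processing time): T8 T4 T2 T7 T3 T6 T5 T1.
T8: 0→24
T4: 24→44
T2: 44→62
T7: 62→77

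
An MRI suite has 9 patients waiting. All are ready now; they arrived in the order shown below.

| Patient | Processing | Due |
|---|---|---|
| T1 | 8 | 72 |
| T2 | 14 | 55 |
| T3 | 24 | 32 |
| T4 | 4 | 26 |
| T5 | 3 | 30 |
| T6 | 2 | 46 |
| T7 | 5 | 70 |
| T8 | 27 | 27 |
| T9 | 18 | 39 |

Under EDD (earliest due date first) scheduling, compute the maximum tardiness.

37

EDD (increasing due date): T4 T8 T5 T3 T9 T6 T2 T7 T1.
T4: 0→4, due 26, tardiness 0
T8: 4→31, due 27, tardiness 4
T5: 31→34, due 30, tardiness 4
T3: 34→58, due 32, tardiness 26
T9: 58→76, due 39, tardiness 37
T6: 76→78, due 46, tardiness 32
T2: 78→92, due 55, tardiness 37
T7: 92→97, due 70, tardiness 27
T1: 97→105, due 72, tardiness 33
Maximum = 37.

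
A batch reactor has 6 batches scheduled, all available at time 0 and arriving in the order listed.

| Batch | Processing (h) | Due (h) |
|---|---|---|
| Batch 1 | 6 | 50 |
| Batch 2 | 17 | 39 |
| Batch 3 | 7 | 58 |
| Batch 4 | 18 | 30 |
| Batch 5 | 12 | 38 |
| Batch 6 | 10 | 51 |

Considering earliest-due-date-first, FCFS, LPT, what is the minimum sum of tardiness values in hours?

EDD (increasing due date): Batch 4 Batch 5 Batch 2 Batch 1 Batch 6 Batch 3.
Batch 4: 0→18, due 30, tardiness 0
Batch 5: 18→30, due 38, tardiness 0
Batch 2: 30→47, due 39, tardiness 8
Batch 1: 47→53, due 50, tardiness 3
Batch 6: 53→63, due 51, tardiness 12
Batch 3: 63→70, due 58, tardiness 12
Sum = 0+0+8+3+12+12 = 35.
FIFO (arrival order): Batch 1 Batch 2 Batch 3 Batch 4 Batch 5 Batch 6.
Batch 1: 0→6, due 50, tardiness 0
Batch 2: 6→23, due 39, tardiness 0
Batch 3: 23→30, due 58, tardiness 0
Batch 4: 30→48, due 30, tardiness 18
Batch 5: 48→60, due 38, tardiness 22
Batch 6: 60→70, due 51, tardiness 19
Sum = 0+0+0+18+22+19 = 59.
LPT (decreasing processing time): Batch 4 Batch 2 Batch 5 Batch 6 Batch 3 Batch 1.
Batch 4: 0→18, due 30, tardiness 0
Batch 2: 18→35, due 39, tardiness 0
Batch 5: 35→47, due 38, tardiness 9
Batch 6: 47→57, due 51, tardiness 6
Batch 3: 57→64, due 58, tardiness 6
Batch 1: 64→70, due 50, tardiness 20
Sum = 0+0+9+6+6+20 = 41.
EDD 35, FIFO 59, LPT 41 → minimum 35.

35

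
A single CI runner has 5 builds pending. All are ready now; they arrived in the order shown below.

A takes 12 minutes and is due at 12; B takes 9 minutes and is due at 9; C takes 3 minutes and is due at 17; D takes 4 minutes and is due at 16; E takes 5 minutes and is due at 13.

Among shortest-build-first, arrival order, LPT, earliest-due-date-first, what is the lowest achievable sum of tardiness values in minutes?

SPT (increasing processing time): C D E B A.
C: 0→3, due 17, tardiness 0
D: 3→7, due 16, tardiness 0
E: 7→12, due 13, tardiness 0
B: 12→21, due 9, tardiness 12
A: 21→33, due 12, tardiness 21
Sum = 0+0+0+12+21 = 33.
FIFO (arrival order): A B C D E.
A: 0→12, due 12, tardiness 0
B: 12→21, due 9, tardiness 12
C: 21→24, due 17, tardiness 7
D: 24→28, due 16, tardiness 12
E: 28→33, due 13, tardiness 20
Sum = 0+12+7+12+20 = 51.
LPT (decreasing processing time): A B E D C.
A: 0→12, due 12, tardiness 0
B: 12→21, due 9, tardiness 12
E: 21→26, due 13, tardiness 13
D: 26→30, due 16, tardiness 14
C: 30→33, due 17, tardiness 16
Sum = 0+12+13+14+16 = 55.
EDD (increasing due date): B A E D C.
B: 0→9, due 9, tardiness 0
A: 9→21, due 12, tardiness 9
E: 21→26, due 13, tardiness 13
D: 26→30, due 16, tardiness 14
C: 30→33, due 17, tardiness 16
Sum = 0+9+13+14+16 = 52.
SPT 33, FIFO 51, LPT 55, EDD 52 → minimum 33.

33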